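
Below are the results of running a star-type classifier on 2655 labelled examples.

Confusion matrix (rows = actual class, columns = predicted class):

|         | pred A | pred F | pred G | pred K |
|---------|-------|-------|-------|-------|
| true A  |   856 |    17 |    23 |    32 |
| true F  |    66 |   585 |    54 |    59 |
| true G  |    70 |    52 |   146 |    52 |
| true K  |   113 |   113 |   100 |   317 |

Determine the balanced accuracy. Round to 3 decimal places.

Balanced accuracy = mean of per-class recall.
  A: recall = 856/928 = 0.9224
  F: recall = 585/764 = 0.7657
  G: recall = 146/320 = 0.4563
  K: recall = 317/643 = 0.4930
Mean = (0.9224 + 0.7657 + 0.4563 + 0.4930) / 4 = 0.659

0.659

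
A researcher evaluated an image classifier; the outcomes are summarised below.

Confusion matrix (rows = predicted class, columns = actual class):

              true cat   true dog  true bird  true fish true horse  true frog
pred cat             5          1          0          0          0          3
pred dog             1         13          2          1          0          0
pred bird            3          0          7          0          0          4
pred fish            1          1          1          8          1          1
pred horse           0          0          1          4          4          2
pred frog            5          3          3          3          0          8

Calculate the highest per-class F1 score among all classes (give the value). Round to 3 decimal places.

Per-class F1 score (2·TP/(2·TP+FP+FN)):
  cat: TP=5, FP=1+0+0+0+3=4, FN=1+3+1+0+5=10 → 10/24 = 0.4167
  dog: TP=13, FP=1+2+1+0+0=4, FN=1+0+1+0+3=5 → 26/35 = 0.7429
  bird: TP=7, FP=3+0+0+0+4=7, FN=0+2+1+1+3=7 → 14/28 = 0.5000
  fish: TP=8, FP=1+1+1+1+1=5, FN=0+1+0+4+3=8 → 16/29 = 0.5517
  horse: TP=4, FP=0+0+1+4+2=7, FN=0+0+0+1+0=1 → 8/16 = 0.5000
  frog: TP=8, FP=5+3+3+3+0=14, FN=3+0+4+1+2=10 → 16/40 = 0.4000
Highest is class 'dog' with F1 score = 0.743.

0.743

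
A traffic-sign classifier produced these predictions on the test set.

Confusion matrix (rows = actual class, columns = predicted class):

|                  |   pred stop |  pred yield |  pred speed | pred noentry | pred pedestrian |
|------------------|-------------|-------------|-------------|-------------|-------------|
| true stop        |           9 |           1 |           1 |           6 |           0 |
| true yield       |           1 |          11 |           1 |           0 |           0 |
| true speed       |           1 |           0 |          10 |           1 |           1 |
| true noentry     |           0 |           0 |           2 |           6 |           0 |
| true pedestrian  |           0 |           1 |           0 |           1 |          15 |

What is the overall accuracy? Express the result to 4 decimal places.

Accuracy = trace / total = (9+11+10+6+15=51) / 68 = 51/68 = 0.7500

0.7500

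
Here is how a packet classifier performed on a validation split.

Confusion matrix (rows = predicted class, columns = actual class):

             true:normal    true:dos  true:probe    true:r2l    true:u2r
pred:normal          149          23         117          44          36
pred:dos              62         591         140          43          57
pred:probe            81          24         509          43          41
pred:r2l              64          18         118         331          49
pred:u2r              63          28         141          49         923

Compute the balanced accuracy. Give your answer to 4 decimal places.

Balanced accuracy = mean of per-class recall.
  normal: recall = 149/419 = 0.35561
  dos: recall = 591/684 = 0.86404
  probe: recall = 509/1025 = 0.49659
  r2l: recall = 331/510 = 0.64902
  u2r: recall = 923/1106 = 0.83454
Mean = (0.35561 + 0.86404 + 0.49659 + 0.64902 + 0.83454) / 5 = 0.6400

0.6400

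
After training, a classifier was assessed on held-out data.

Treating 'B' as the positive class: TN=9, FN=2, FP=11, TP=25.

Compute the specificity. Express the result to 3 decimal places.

0.450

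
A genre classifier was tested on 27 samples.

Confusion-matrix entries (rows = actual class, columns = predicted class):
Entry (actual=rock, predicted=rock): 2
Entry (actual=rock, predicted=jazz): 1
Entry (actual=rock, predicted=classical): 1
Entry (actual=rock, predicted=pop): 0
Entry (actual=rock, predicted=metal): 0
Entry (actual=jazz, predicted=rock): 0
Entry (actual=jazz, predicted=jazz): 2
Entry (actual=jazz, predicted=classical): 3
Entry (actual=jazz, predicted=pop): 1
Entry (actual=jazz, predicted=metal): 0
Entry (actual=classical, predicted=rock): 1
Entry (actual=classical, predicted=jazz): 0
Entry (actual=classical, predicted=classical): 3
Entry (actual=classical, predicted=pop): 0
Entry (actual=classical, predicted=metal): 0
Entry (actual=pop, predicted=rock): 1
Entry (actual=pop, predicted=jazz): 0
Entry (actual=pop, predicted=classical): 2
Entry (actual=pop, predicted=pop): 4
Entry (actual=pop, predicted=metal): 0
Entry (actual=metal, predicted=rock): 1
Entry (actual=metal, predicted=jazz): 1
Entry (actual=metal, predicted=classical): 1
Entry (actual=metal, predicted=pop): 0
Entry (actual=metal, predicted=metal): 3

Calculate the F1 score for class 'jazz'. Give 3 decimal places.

F1 score = 2·TP/(2·TP+FP+FN).
jazz: TP=2, FP=1+0+0+1=2, FN=0+3+1+0=4 → 4/10 = 0.4000

0.400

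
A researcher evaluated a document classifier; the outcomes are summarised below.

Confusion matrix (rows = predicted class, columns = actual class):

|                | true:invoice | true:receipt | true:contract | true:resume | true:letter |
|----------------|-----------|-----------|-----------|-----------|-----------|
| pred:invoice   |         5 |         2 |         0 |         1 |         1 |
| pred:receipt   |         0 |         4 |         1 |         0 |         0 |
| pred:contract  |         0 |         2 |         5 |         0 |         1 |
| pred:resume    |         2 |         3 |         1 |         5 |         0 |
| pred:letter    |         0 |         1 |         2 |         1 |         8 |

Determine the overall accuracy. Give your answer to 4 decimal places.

Accuracy = trace / total = (5+4+5+5+8=27) / 45 = 27/45 = 0.6000

0.6000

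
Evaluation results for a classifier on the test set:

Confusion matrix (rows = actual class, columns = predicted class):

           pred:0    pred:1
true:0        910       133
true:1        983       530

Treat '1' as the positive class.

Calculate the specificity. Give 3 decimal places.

Specificity = TN/(TN+FP) = 910/(910+133) = 0.872

0.872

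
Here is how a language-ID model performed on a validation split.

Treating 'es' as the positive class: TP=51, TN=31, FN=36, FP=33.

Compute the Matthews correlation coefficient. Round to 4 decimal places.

0.0702

MCC = (TP·TN − FP·FN) / √((TP+FP)(TP+FN)(TN+FP)(TN+FN))
Numerator = 51·31 − 33·36 = 393
Denominator = √(84·87·64·67) = √31336704 = 5597.9196
MCC = 393 / 5597.9196 = 0.0702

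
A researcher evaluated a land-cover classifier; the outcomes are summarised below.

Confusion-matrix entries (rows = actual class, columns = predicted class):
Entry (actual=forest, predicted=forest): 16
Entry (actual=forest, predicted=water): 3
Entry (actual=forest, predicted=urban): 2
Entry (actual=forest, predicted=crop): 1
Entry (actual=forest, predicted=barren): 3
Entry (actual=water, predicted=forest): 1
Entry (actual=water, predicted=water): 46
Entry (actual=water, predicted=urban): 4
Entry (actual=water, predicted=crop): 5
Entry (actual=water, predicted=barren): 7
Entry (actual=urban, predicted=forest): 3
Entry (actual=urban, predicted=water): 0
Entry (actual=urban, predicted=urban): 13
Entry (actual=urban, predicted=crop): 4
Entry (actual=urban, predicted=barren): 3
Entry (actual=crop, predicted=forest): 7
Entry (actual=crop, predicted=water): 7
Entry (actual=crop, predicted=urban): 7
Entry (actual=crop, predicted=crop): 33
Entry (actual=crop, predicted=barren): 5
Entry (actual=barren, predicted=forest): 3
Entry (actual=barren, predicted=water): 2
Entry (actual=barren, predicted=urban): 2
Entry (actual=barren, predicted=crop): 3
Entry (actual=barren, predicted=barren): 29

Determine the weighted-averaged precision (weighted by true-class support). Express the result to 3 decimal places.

Per-class precision (TP/(TP+FP)):
  forest: TP=16, FP=1+3+7+3=14 → 16/30 = 0.5333
  water: TP=46, FP=3+0+7+2=12 → 46/58 = 0.7931
  urban: TP=13, FP=2+4+7+2=15 → 13/28 = 0.4643
  crop: TP=33, FP=1+5+4+3=13 → 33/46 = 0.7174
  barren: TP=29, FP=3+7+3+5=18 → 29/47 = 0.6170
Weighted-precision = Σ (supportᵢ/N)·precisionᵢ with N=209: (25/209)·0.5333 + (63/209)·0.7931 + (23/209)·0.4643 + (59/209)·0.7174 + (39/209)·0.6170 = 0.672

0.672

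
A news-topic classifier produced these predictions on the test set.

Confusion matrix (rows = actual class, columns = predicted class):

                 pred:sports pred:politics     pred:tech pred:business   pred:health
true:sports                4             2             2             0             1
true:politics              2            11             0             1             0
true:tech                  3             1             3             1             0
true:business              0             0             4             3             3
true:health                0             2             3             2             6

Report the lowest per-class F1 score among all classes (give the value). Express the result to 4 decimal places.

Per-class F1 score (2·TP/(2·TP+FP+FN)):
  sports: TP=4, FP=2+3+0+0=5, FN=2+2+0+1=5 → 8/18 = 0.44444
  politics: TP=11, FP=2+1+0+2=5, FN=2+0+1+0=3 → 22/30 = 0.73333
  tech: TP=3, FP=2+0+4+3=9, FN=3+1+1+0=5 → 6/20 = 0.30000
  business: TP=3, FP=0+1+1+2=4, FN=0+0+4+3=7 → 6/17 = 0.35294
  health: TP=6, FP=1+0+0+3=4, FN=0+2+3+2=7 → 12/23 = 0.52174
Lowest is class 'tech' with F1 score = 0.3000.

0.3000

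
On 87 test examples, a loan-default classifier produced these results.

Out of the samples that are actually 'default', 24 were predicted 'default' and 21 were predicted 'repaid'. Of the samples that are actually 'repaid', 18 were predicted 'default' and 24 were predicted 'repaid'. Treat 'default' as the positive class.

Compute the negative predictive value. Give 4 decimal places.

0.5333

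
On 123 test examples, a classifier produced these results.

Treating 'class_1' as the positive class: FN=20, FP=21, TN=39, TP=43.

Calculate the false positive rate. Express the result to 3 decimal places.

FPR = FP/(FP+TN) = 21/(21+39) = 0.350

0.350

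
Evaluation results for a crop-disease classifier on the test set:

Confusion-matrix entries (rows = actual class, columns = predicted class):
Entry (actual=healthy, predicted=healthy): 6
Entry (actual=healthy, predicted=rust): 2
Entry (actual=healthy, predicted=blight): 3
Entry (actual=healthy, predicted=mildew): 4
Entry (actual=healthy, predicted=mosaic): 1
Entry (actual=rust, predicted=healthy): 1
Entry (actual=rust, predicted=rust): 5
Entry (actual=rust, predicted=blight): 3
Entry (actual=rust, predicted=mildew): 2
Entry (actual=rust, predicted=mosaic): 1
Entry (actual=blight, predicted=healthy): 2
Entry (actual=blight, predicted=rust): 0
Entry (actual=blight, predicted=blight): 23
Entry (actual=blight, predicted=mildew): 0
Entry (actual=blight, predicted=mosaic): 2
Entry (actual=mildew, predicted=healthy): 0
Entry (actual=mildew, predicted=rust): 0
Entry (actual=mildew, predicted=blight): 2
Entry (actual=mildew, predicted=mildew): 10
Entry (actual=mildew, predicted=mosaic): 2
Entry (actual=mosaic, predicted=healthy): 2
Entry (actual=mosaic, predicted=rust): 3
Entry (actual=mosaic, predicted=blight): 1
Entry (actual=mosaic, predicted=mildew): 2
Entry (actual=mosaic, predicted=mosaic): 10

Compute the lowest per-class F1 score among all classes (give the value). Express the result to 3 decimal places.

0.444

Per-class F1 score (2·TP/(2·TP+FP+FN)):
  healthy: TP=6, FP=1+2+0+2=5, FN=2+3+4+1=10 → 12/27 = 0.4444
  rust: TP=5, FP=2+0+0+3=5, FN=1+3+2+1=7 → 10/22 = 0.4545
  blight: TP=23, FP=3+3+2+1=9, FN=2+0+0+2=4 → 46/59 = 0.7797
  mildew: TP=10, FP=4+2+0+2=8, FN=0+0+2+2=4 → 20/32 = 0.6250
  mosaic: TP=10, FP=1+1+2+2=6, FN=2+3+1+2=8 → 20/34 = 0.5882
Lowest is class 'healthy' with F1 score = 0.444.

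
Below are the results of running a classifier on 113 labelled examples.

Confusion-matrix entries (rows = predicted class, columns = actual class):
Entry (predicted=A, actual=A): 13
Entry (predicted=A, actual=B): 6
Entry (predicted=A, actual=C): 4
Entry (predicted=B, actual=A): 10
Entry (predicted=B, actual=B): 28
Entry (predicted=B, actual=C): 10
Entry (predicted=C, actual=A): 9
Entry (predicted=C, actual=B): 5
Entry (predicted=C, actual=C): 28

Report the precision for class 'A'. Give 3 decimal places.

One-vs-rest for 'A': TP = diagonal; FP = other classes predicted 'A'; FN = 'A' predicted as other.
precision = TP/(TP+FP).
A: TP=13, FP=6+4=10 → 13/23 = 0.5652

0.565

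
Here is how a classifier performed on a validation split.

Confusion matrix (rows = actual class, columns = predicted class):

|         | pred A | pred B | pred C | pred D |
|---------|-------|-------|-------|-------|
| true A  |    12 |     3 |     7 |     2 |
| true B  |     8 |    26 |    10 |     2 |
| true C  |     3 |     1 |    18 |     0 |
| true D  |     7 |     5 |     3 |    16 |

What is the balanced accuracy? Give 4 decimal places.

Balanced accuracy = mean of per-class recall.
  A: recall = 12/24 = 0.50000
  B: recall = 26/46 = 0.56522
  C: recall = 18/22 = 0.81818
  D: recall = 16/31 = 0.51613
Mean = (0.50000 + 0.56522 + 0.81818 + 0.51613) / 4 = 0.5999

0.5999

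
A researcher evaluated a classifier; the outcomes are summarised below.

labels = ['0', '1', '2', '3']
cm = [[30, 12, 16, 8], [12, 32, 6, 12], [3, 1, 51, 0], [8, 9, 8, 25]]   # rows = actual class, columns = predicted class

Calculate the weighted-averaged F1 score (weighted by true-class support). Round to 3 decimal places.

Per-class F1 score (2·TP/(2·TP+FP+FN)):
  0: TP=30, FP=12+3+8=23, FN=12+16+8=36 → 60/119 = 0.5042
  1: TP=32, FP=12+1+9=22, FN=12+6+12=30 → 64/116 = 0.5517
  2: TP=51, FP=16+6+8=30, FN=3+1+0=4 → 102/136 = 0.7500
  3: TP=25, FP=8+12+0=20, FN=8+9+8=25 → 50/95 = 0.5263
Weighted-F1 score = Σ (supportᵢ/N)·F1 scoreᵢ with N=233: (66/233)·0.5042 + (62/233)·0.5517 + (55/233)·0.7500 + (50/233)·0.5263 = 0.580

0.580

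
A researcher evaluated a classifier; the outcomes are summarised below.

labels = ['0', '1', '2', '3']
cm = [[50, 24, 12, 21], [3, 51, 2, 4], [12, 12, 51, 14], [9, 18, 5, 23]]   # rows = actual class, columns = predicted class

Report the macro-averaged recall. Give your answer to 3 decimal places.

0.577

Per-class recall (TP/(TP+FN)):
  0: TP=50, FN=24+12+21=57 → 50/107 = 0.4673
  1: TP=51, FN=3+2+4=9 → 51/60 = 0.8500
  2: TP=51, FN=12+12+14=38 → 51/89 = 0.5730
  3: TP=23, FN=9+18+5=32 → 23/55 = 0.4182
Macro-recall = mean = (0.4673 + 0.8500 + 0.5730 + 0.4182) / 4 = 0.577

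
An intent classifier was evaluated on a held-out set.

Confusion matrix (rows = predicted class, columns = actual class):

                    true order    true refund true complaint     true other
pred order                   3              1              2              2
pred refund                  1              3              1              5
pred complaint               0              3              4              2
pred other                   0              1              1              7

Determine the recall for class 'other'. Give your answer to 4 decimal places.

Take TP from the diagonal, FP from the rest of the 'other' prediction marginal, FN from the rest of the 'other' actual marginal.
recall = TP/(TP+FN).
other: TP=7, FN=2+5+2=9 → 7/16 = 0.43750

0.4375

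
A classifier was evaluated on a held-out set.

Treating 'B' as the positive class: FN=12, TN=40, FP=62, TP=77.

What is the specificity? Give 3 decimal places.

0.392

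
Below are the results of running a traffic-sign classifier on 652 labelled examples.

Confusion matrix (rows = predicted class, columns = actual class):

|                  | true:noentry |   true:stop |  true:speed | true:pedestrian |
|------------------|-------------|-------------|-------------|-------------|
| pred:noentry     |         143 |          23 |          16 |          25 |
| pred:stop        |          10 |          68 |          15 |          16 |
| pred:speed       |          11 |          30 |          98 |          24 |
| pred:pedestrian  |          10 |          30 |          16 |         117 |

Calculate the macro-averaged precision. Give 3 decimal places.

Per-class precision (TP/(TP+FP)):
  noentry: TP=143, FP=23+16+25=64 → 143/207 = 0.6908
  stop: TP=68, FP=10+15+16=41 → 68/109 = 0.6239
  speed: TP=98, FP=11+30+24=65 → 98/163 = 0.6012
  pedestrian: TP=117, FP=10+30+16=56 → 117/173 = 0.6763
Macro-precision = mean = (0.6908 + 0.6239 + 0.6012 + 0.6763) / 4 = 0.648

0.648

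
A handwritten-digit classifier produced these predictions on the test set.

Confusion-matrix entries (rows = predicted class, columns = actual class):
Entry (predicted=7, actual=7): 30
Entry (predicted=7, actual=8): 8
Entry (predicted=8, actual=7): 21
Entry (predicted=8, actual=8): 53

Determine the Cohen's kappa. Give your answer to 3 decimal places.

0.467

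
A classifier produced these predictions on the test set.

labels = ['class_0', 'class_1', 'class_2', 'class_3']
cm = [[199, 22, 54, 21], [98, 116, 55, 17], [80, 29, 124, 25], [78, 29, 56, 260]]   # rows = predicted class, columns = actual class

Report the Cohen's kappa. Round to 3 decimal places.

0.403

Observed agreement pₒ = trace/N = 699/1263 = 0.5534
Expected agreement pₑ = Σ (rowᵢ·colᵢ)/N² = (455·296 + 196·286 + 289·258 + 323·423)/1263² = 0.2520
κ = (pₒ − pₑ)/(1 − pₑ) = (0.5534 − 0.2520)/(1 − 0.2520) = 0.403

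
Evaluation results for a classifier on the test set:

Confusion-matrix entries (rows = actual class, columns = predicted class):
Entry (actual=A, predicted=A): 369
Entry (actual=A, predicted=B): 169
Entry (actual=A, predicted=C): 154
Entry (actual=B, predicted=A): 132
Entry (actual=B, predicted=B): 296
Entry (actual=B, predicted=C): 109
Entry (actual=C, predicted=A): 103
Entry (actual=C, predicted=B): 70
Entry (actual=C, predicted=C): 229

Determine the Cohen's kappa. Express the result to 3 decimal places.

0.316

Observed agreement pₒ = trace/N = 894/1631 = 0.5481
Expected agreement pₑ = Σ (rowᵢ·colᵢ)/N² = (692·604 + 537·535 + 402·492)/1631² = 0.3395
κ = (pₒ − pₑ)/(1 − pₑ) = (0.5481 − 0.3395)/(1 − 0.3395) = 0.316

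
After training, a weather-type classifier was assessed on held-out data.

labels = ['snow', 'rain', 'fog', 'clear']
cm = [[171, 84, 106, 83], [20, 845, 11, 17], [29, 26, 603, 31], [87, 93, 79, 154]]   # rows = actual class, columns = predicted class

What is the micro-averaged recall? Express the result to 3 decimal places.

Micro-averaging pools counts across classes: ΣTP=1773, ΣFP=666, ΣFN=666.
Micro-recall = TP/(TP+FN) on pooled counts = 0.727 (equals overall accuracy in single-label multiclass).

0.727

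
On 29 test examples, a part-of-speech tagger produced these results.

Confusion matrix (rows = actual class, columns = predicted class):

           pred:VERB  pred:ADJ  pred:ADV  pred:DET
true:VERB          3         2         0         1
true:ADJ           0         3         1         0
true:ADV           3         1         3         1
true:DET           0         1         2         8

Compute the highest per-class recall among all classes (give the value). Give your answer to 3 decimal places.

0.750

Per-class recall (TP/(TP+FN)):
  VERB: TP=3, FN=2+0+1=3 → 3/6 = 0.5000
  ADJ: TP=3, FN=0+1+0=1 → 3/4 = 0.7500
  ADV: TP=3, FN=3+1+1=5 → 3/8 = 0.3750
  DET: TP=8, FN=0+1+2=3 → 8/11 = 0.7273
Highest is class 'ADJ' with recall = 0.750.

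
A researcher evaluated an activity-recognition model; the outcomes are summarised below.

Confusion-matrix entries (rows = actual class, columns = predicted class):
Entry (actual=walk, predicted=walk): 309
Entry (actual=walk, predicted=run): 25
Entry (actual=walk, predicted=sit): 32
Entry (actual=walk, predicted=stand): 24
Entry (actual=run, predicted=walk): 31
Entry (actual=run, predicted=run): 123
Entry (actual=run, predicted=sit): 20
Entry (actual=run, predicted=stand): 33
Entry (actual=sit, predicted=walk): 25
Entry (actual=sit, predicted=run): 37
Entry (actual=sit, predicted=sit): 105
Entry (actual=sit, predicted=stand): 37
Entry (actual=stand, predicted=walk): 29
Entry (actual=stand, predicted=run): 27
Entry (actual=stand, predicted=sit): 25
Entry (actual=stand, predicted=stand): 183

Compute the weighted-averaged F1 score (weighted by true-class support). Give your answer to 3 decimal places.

0.675

Per-class F1 score (2·TP/(2·TP+FP+FN)):
  walk: TP=309, FP=31+25+29=85, FN=25+32+24=81 → 618/784 = 0.7883
  run: TP=123, FP=25+37+27=89, FN=31+20+33=84 → 246/419 = 0.5871
  sit: TP=105, FP=32+20+25=77, FN=25+37+37=99 → 210/386 = 0.5440
  stand: TP=183, FP=24+33+37=94, FN=29+27+25=81 → 366/541 = 0.6765
Weighted-F1 score = Σ (supportᵢ/N)·F1 scoreᵢ with N=1065: (390/1065)·0.7883 + (207/1065)·0.5871 + (204/1065)·0.5440 + (264/1065)·0.6765 = 0.675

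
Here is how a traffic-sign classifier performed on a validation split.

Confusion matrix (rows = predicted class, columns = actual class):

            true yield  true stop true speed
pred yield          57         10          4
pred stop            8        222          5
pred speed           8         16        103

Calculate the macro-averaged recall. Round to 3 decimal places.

Per-class recall (TP/(TP+FN)):
  yield: TP=57, FN=8+8=16 → 57/73 = 0.7808
  stop: TP=222, FN=10+16=26 → 222/248 = 0.8952
  speed: TP=103, FN=4+5=9 → 103/112 = 0.9196
Macro-recall = mean = (0.7808 + 0.8952 + 0.9196) / 3 = 0.865

0.865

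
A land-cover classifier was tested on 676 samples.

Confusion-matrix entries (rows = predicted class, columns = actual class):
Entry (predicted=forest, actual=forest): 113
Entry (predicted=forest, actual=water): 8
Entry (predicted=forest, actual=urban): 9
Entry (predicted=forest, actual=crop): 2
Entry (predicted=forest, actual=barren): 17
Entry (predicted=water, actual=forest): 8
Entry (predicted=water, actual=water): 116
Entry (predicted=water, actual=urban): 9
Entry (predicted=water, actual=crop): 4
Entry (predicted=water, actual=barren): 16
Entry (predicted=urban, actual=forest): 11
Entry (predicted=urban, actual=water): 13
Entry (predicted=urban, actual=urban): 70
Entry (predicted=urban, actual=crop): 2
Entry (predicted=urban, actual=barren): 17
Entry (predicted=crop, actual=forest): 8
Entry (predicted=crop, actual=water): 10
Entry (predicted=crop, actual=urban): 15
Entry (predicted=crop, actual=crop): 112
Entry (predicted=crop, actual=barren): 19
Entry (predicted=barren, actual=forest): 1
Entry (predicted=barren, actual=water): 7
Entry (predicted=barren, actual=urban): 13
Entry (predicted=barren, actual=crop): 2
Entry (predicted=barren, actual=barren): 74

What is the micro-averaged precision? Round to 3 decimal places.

Micro-averaging pools counts across classes: ΣTP=485, ΣFP=191, ΣFN=191.
Micro-precision = TP/(TP+FP) on pooled counts = 0.717 (equals overall accuracy in single-label multiclass).

0.717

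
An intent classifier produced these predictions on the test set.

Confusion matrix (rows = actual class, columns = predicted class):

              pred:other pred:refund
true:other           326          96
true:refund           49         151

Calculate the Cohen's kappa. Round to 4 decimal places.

Observed agreement pₒ = trace/N = 477/622 = 0.76688
Expected agreement pₑ = Σ (rowᵢ·colᵢ)/N² = (422·375 + 200·247)/622² = 0.53672
κ = (pₒ − pₑ)/(1 − pₑ) = (0.76688 − 0.53672)/(1 − 0.53672) = 0.4968

0.4968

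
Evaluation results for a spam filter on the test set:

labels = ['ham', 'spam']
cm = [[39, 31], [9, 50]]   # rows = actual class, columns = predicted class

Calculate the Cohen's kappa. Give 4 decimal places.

0.3931

Observed agreement pₒ = trace/N = 89/129 = 0.68992
Expected agreement pₑ = Σ (rowᵢ·colᵢ)/N² = (70·48 + 59·81)/129² = 0.48909
κ = (pₒ − pₑ)/(1 − pₑ) = (0.68992 − 0.48909)/(1 − 0.48909) = 0.3931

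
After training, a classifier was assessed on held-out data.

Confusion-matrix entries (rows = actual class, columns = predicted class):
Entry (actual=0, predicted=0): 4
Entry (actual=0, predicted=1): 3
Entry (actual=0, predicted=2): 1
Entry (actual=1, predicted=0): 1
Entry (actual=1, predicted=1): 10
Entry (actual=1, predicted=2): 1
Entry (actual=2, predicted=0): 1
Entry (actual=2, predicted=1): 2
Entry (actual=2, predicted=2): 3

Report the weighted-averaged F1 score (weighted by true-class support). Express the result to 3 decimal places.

0.644

Per-class F1 score (2·TP/(2·TP+FP+FN)):
  0: TP=4, FP=1+1=2, FN=3+1=4 → 8/14 = 0.5714
  1: TP=10, FP=3+2=5, FN=1+1=2 → 20/27 = 0.7407
  2: TP=3, FP=1+1=2, FN=1+2=3 → 6/11 = 0.5455
Weighted-F1 score = Σ (supportᵢ/N)·F1 scoreᵢ with N=26: (8/26)·0.5714 + (12/26)·0.7407 + (6/26)·0.5455 = 0.644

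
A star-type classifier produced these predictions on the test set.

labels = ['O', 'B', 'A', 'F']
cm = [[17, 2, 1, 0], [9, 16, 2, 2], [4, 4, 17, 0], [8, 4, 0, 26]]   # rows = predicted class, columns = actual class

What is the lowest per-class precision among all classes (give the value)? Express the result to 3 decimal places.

0.552

Per-class precision (TP/(TP+FP)):
  O: TP=17, FP=2+1+0=3 → 17/20 = 0.8500
  B: TP=16, FP=9+2+2=13 → 16/29 = 0.5517
  A: TP=17, FP=4+4+0=8 → 17/25 = 0.6800
  F: TP=26, FP=8+4+0=12 → 26/38 = 0.6842
Lowest is class 'B' with precision = 0.552.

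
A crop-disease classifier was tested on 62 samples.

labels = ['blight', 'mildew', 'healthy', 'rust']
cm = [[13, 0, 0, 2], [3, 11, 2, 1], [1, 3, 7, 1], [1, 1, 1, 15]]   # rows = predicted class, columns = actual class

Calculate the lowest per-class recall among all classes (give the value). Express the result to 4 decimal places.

Per-class recall (TP/(TP+FN)):
  blight: TP=13, FN=3+1+1=5 → 13/18 = 0.72222
  mildew: TP=11, FN=0+3+1=4 → 11/15 = 0.73333
  healthy: TP=7, FN=0+2+1=3 → 7/10 = 0.70000
  rust: TP=15, FN=2+1+1=4 → 15/19 = 0.78947
Lowest is class 'healthy' with recall = 0.7000.

0.7000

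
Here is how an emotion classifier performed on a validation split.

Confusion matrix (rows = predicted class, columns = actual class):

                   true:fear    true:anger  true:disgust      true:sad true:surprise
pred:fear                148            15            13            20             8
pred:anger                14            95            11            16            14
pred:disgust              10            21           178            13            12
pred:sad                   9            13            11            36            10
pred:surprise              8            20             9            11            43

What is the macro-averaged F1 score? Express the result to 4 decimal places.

0.6067

Per-class F1 score (2·TP/(2·TP+FP+FN)):
  fear: TP=148, FP=15+13+20+8=56, FN=14+10+9+8=41 → 296/393 = 0.75318
  anger: TP=95, FP=14+11+16+14=55, FN=15+21+13+20=69 → 190/314 = 0.60510
  disgust: TP=178, FP=10+21+13+12=56, FN=13+11+11+9=44 → 356/456 = 0.78070
  sad: TP=36, FP=9+13+11+10=43, FN=20+16+13+11=60 → 72/175 = 0.41143
  surprise: TP=43, FP=8+20+9+11=48, FN=8+14+12+10=44 → 86/178 = 0.48315
Macro-F1 score = mean = (0.75318 + 0.60510 + 0.78070 + 0.41143 + 0.48315) / 5 = 0.6067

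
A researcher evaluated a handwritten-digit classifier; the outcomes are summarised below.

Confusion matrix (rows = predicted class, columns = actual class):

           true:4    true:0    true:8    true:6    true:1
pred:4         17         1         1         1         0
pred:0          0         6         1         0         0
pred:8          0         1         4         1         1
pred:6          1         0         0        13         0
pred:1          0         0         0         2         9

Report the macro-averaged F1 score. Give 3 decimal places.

0.801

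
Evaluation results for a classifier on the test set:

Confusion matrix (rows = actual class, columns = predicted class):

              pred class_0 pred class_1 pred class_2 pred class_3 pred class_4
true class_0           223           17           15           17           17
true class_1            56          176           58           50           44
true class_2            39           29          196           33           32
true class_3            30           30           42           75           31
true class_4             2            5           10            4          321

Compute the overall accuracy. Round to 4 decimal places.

0.6385

Accuracy = trace / total = (223+176+196+75+321=991) / 1552 = 991/1552 = 0.6385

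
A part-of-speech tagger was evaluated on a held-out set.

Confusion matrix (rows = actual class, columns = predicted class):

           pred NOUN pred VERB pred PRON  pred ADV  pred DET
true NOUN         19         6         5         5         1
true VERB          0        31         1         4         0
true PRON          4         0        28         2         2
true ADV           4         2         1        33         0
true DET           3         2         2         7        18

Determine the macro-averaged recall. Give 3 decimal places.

0.711

Per-class recall (TP/(TP+FN)):
  NOUN: TP=19, FN=6+5+5+1=17 → 19/36 = 0.5278
  VERB: TP=31, FN=0+1+4+0=5 → 31/36 = 0.8611
  PRON: TP=28, FN=4+0+2+2=8 → 28/36 = 0.7778
  ADV: TP=33, FN=4+2+1+0=7 → 33/40 = 0.8250
  DET: TP=18, FN=3+2+2+7=14 → 18/32 = 0.5625
Macro-recall = mean = (0.5278 + 0.8611 + 0.7778 + 0.8250 + 0.5625) / 5 = 0.711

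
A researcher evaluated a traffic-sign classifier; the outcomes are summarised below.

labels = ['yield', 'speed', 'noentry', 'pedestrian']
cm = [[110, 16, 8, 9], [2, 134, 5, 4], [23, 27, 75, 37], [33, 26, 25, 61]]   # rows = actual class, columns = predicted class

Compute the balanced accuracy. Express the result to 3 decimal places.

0.644

Balanced accuracy = mean of per-class recall.
  yield: recall = 110/143 = 0.7692
  speed: recall = 134/145 = 0.9241
  noentry: recall = 75/162 = 0.4630
  pedestrian: recall = 61/145 = 0.4207
Mean = (0.7692 + 0.9241 + 0.4630 + 0.4207) / 4 = 0.644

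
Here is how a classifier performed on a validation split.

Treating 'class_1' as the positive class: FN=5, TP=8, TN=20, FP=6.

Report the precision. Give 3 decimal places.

Precision = TP/(TP+FP) = 8/(8+6) = 8/14 = 0.571

0.571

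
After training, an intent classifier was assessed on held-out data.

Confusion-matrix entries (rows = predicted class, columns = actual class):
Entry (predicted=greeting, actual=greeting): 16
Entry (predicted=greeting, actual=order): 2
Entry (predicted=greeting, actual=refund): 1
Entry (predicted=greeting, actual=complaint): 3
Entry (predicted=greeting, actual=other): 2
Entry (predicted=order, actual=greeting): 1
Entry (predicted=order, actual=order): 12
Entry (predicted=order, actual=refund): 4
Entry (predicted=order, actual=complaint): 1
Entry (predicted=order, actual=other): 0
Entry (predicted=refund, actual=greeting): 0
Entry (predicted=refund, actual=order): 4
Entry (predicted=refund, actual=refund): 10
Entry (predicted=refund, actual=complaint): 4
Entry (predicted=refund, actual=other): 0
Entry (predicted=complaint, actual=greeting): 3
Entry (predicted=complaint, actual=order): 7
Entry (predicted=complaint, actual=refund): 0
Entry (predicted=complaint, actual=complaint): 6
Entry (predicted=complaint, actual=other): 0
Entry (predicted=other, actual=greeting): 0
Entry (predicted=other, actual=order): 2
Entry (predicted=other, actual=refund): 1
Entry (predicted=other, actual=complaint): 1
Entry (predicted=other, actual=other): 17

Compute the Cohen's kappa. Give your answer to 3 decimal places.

0.535

Observed agreement pₒ = trace/N = 61/97 = 0.6289
Expected agreement pₑ = Σ (rowᵢ·colᵢ)/N² = (20·24 + 27·18 + 16·18 + 15·16 + 19·21)/97² = 0.2012
κ = (pₒ − pₑ)/(1 − pₑ) = (0.6289 − 0.2012)/(1 − 0.2012) = 0.535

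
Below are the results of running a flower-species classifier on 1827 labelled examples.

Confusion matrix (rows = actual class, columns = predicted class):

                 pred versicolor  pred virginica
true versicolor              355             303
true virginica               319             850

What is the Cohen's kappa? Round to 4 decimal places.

0.2652

Observed agreement pₒ = trace/N = 1205/1827 = 0.65955
Expected agreement pₑ = Σ (rowᵢ·colᵢ)/N² = (658·674 + 1169·1153)/1827² = 0.53666
κ = (pₒ − pₑ)/(1 − pₑ) = (0.65955 − 0.53666)/(1 − 0.53666) = 0.2652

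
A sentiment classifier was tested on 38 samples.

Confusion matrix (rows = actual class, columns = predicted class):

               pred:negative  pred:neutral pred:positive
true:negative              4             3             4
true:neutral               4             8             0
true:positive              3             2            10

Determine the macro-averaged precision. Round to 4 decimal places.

0.5644

Per-class precision (TP/(TP+FP)):
  negative: TP=4, FP=4+3=7 → 4/11 = 0.36364
  neutral: TP=8, FP=3+2=5 → 8/13 = 0.61538
  positive: TP=10, FP=4+0=4 → 10/14 = 0.71429
Macro-precision = mean = (0.36364 + 0.61538 + 0.71429) / 3 = 0.5644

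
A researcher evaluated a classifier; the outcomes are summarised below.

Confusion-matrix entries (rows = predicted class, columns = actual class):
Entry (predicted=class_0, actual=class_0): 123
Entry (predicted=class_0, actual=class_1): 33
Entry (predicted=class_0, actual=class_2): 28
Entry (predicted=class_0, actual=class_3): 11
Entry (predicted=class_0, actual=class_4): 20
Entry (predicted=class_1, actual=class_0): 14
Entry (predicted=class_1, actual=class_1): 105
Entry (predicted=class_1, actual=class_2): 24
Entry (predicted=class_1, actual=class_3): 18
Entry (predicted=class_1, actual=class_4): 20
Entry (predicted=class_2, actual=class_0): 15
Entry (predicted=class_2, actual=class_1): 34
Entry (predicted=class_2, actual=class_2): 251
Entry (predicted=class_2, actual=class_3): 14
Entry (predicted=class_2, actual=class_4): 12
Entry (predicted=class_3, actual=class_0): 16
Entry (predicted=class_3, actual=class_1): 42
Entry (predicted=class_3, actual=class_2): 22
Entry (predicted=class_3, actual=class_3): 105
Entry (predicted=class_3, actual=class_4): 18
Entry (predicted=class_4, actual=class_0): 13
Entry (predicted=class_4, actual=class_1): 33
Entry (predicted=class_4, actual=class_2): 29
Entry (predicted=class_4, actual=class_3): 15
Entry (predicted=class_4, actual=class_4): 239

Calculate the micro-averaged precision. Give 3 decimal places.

0.656

Micro-averaging pools counts across classes: ΣTP=823, ΣFP=431, ΣFN=431.
Micro-precision = TP/(TP+FP) on pooled counts = 0.656 (equals overall accuracy in single-label multiclass).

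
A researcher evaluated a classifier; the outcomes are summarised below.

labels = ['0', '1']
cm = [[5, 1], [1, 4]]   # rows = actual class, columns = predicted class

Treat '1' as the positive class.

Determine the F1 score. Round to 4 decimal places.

0.8000

Precision = TP/(TP+FP) = 4/5 = 0.8000
Recall = TP/(TP+FN) = 4/5 = 0.8000
F1 = 2·TP/(2·TP+FP+FN) = 8/10 = 0.8000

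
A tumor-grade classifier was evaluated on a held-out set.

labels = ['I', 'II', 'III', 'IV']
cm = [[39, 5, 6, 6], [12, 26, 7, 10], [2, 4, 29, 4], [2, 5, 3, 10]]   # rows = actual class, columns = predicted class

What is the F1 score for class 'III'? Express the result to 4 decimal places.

0.6905

F1 score = 2·TP/(2·TP+FP+FN).
III: TP=29, FP=6+7+3=16, FN=2+4+4=10 → 58/84 = 0.69048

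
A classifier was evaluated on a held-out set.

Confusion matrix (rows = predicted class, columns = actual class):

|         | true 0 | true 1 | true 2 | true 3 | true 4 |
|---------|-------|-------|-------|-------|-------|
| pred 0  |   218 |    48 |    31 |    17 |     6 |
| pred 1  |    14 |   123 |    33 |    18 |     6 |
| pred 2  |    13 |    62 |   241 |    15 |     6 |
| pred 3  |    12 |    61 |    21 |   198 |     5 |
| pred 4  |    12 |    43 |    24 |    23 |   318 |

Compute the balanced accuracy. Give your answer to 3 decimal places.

0.705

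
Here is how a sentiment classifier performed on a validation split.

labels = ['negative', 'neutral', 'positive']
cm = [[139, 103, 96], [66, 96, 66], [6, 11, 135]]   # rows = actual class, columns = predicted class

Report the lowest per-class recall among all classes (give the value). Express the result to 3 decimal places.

0.411

Per-class recall (TP/(TP+FN)):
  negative: TP=139, FN=103+96=199 → 139/338 = 0.4112
  neutral: TP=96, FN=66+66=132 → 96/228 = 0.4211
  positive: TP=135, FN=6+11=17 → 135/152 = 0.8882
Lowest is class 'negative' with recall = 0.411.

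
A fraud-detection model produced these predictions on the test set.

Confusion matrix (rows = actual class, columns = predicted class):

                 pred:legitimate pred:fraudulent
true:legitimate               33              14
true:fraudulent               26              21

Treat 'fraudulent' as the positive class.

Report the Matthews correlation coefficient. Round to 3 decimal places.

MCC = (TP·TN − FP·FN) / √((TP+FP)(TP+FN)(TN+FP)(TN+FN))
Numerator = 21·33 − 14·26 = 329
Denominator = √(35·47·47·59) = √4561585 = 2135.7867
MCC = 329 / 2135.7867 = 0.154

0.154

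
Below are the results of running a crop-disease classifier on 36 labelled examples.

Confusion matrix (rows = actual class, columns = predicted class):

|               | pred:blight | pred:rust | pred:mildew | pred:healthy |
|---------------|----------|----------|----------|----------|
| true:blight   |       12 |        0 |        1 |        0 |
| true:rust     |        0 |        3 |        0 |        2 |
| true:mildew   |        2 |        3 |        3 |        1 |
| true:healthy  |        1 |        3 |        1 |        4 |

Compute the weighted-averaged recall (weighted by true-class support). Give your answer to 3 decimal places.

0.611

Per-class recall (TP/(TP+FN)):
  blight: TP=12, FN=0+1+0=1 → 12/13 = 0.9231
  rust: TP=3, FN=0+0+2=2 → 3/5 = 0.6000
  mildew: TP=3, FN=2+3+1=6 → 3/9 = 0.3333
  healthy: TP=4, FN=1+3+1=5 → 4/9 = 0.4444
Weighted-recall = Σ (supportᵢ/N)·recallᵢ with N=36: (13/36)·0.9231 + (5/36)·0.6000 + (9/36)·0.3333 + (9/36)·0.4444 = 0.611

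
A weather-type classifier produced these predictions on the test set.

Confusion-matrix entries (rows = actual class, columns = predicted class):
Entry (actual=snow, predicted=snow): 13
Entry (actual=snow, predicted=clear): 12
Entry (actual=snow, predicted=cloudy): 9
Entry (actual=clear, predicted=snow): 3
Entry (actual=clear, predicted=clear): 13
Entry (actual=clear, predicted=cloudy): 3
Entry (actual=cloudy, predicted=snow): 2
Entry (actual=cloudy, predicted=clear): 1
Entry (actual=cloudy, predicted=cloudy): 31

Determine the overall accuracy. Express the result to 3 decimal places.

0.655

Accuracy = trace / total = (13+13+31=57) / 87 = 57/87 = 0.655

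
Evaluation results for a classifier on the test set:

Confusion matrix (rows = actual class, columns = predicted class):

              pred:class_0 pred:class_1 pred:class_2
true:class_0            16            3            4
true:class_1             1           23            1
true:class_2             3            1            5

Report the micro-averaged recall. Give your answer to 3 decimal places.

Micro-averaging pools counts across classes: ΣTP=44, ΣFP=13, ΣFN=13.
Micro-recall = TP/(TP+FN) on pooled counts = 0.772 (equals overall accuracy in single-label multiclass).

0.772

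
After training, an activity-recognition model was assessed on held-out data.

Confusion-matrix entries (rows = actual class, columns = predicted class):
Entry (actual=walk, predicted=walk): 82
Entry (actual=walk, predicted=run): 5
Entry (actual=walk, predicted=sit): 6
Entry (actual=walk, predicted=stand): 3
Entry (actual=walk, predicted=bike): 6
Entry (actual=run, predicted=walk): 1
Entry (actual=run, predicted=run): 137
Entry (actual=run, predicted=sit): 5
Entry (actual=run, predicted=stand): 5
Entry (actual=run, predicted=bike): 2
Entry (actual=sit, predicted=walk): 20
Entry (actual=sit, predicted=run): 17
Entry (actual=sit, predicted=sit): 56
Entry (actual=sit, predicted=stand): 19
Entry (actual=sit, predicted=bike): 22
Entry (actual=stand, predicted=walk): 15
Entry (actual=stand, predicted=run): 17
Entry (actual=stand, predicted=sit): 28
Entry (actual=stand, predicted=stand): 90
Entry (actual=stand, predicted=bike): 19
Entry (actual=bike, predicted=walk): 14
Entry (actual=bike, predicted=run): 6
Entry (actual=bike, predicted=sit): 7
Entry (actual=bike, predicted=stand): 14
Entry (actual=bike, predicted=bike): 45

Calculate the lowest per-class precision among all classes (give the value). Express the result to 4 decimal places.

Per-class precision (TP/(TP+FP)):
  walk: TP=82, FP=1+20+15+14=50 → 82/132 = 0.62121
  run: TP=137, FP=5+17+17+6=45 → 137/182 = 0.75275
  sit: TP=56, FP=6+5+28+7=46 → 56/102 = 0.54902
  stand: TP=90, FP=3+5+19+14=41 → 90/131 = 0.68702
  bike: TP=45, FP=6+2+22+19=49 → 45/94 = 0.47872
Lowest is class 'bike' with precision = 0.4787.

0.4787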